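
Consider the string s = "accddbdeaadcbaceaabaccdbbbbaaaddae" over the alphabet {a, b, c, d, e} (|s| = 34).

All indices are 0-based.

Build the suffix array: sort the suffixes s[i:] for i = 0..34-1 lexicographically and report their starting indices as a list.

[27, 16, 8, 28, 17, 19, 0, 13, 9, 29, 32, 26, 18, 12, 25, 24, 23, 5, 11, 20, 1, 21, 2, 14, 31, 22, 4, 10, 30, 3, 6, 33, 15, 7]

rank→(start, suffix):
  0 → (27, 'aaaddae')
  1 → (16, 'aabaccdbbbbaaaddae')
  2 → (8, 'aadcbaceaabaccdbbbbaaaddae')
  3 → (28, 'aaddae')
  4 → (17, 'abaccdbbbbaaaddae')
  5 → (19, 'accdbbbbaaaddae')
  6 → (0, 'accddbdeaadcbaceaabaccdbbbbaaaddae')
  7 → (13, 'aceaabaccdbbbbaaaddae')
  8 → (9, 'adcbaceaabaccdbbbbaaaddae')
  9 → (29, 'addae')
  10 → (32, 'ae')
  11 → (26, 'baaaddae')
  12 → (18, 'baccdbbbbaaaddae')
  13 → (12, 'baceaabaccdbbbbaaaddae')
  14 → (25, 'bbaaaddae')
  15 → (24, 'bbbaaaddae')
  16 → (23, 'bbbbaaaddae')
  17 → (5, 'bdeaadcbaceaabaccdbbbbaaaddae')
  18 → (11, 'cbaceaabaccdbbbbaaaddae')
  19 → (20, 'ccdbbbbaaaddae')
  20 → (1, 'ccddbdeaadcbaceaabaccdbbbbaaaddae')
  21 → (21, 'cdbbbbaaaddae')
  22 → (2, 'cddbdeaadcbaceaabaccdbbbbaaaddae')
  23 → (14, 'ceaabaccdbbbbaaaddae')
  24 → (31, 'dae')
  25 → (22, 'dbbbbaaaddae')
  26 → (4, 'dbdeaadcbaceaabaccdbbbbaaaddae')
  27 → (10, 'dcbaceaabaccdbbbbaaaddae')
  28 → (30, 'ddae')
  29 → (3, 'ddbdeaadcbaceaabaccdbbbbaaaddae')
  30 → (6, 'deaadcbaceaabaccdbbbbaaaddae')
  31 → (33, 'e')
  32 → (15, 'eaabaccdbbbbaaaddae')
  33 → (7, 'eaadcbaceaabaccdbbbbaaaddae')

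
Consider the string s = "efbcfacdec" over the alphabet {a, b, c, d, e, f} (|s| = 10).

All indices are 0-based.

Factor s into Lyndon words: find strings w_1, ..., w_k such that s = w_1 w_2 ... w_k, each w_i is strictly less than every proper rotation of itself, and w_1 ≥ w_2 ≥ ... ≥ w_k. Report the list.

emit factor 1: 'ef' (i=0, period=2)
emit factor 2: 'bcf' (i=2, period=3)
emit factor 3: 'acdec' (i=5, period=5)

["ef", "bcf", "acdec"]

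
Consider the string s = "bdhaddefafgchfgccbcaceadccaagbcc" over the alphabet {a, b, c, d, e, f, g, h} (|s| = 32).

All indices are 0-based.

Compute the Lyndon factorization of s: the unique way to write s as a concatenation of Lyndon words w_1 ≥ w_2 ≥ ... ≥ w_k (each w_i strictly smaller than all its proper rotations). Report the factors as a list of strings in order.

emit factor 1: 'bdh' (i=0, period=3)
emit factor 2: 'addefafgchfgccbc' (i=3, period=16)
emit factor 3: 'aceadcc' (i=19, period=7)
emit factor 4: 'aagbcc' (i=26, period=6)

["bdh", "addefafgchfgccbc", "aceadcc", "aagbcc"]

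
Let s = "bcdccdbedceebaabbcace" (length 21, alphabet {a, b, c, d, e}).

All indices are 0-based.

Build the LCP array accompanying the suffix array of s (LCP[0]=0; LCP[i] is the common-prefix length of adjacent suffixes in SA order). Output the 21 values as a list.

[0, 1, 1, 0, 1, 1, 2, 1, 0, 1, 1, 2, 1, 2, 0, 1, 2, 0, 1, 1, 1]

sorted suffixes:
  #0 SA[0]=13  'aabbcace'
  #1 SA[1]=14  'abbcace'
  #2 SA[2]=18  'ace'
  #3 SA[3]=12  'baabbcace'
  #4 SA[4]=15  'bbcace'
  #5 SA[5]=16  'bcace'
  #6 SA[6]=0  'bcdccdbedceebaabbcace'
  #7 SA[7]=6  'bedceebaabbcace'
  #8 SA[8]=17  'cace'
  #9 SA[9]=3  'ccdbedceebaabbcace'
  #10 SA[10]=4  'cdbedceebaabbcace'
  #11 SA[11]=1  'cdccdbedceebaabbcace'
  #12 SA[12]=19  'ce'
  #13 SA[13]=9  'ceebaabbcace'
  #14 SA[14]=5  'dbedceebaabbcace'
  #15 SA[15]=2  'dccdbedceebaabbcace'
  #16 SA[16]=8  'dceebaabbcace'
  #17 SA[17]=20  'e'
  #18 SA[18]=11  'ebaabbcace'
  #19 SA[19]=7  'edceebaabbcace'
  #20 SA[20]=10  'eebaabbcace'

SA = [13, 14, 18, 12, 15, 16, 0, 6, 17, 3, 4, 1, 19, 9, 5, 2, 8, 20, 11, 7, 10]
i: (SA[i-1],SA[i]) lcp shared
  1: (13,14) 1 'a'
  2: (14,18) 1 'a'
  3: (18,12) 0 ''
  4: (12,15) 1 'b'
  5: (15,16) 1 'b'
  6: (16,0) 2 'bc'
  7: (0,6) 1 'b'
  8: (6,17) 0 ''
  9: (17,3) 1 'c'
  10: (3,4) 1 'c'
  11: (4,1) 2 'cd'
  12: (1,19) 1 'c'
  13: (19,9) 2 'ce'
  14: (9,5) 0 ''
  15: (5,2) 1 'd'
  16: (2,8) 2 'dc'
  17: (8,20) 0 ''
  18: (20,11) 1 'e'
  19: (11,7) 1 'e'
  20: (7,10) 1 'e'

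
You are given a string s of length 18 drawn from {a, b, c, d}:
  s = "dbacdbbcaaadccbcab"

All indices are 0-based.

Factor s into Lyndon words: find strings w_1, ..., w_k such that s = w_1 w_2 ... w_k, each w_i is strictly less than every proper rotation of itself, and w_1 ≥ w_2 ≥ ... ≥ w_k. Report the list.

["d", "b", "acdbbc", "aaadccbcab"]

emit factor 1: 'd' (i=0, period=1)
emit factor 2: 'b' (i=1, period=1)
emit factor 3: 'acdbbc' (i=2, period=6)
emit factor 4: 'aaadccbcab' (i=8, period=10)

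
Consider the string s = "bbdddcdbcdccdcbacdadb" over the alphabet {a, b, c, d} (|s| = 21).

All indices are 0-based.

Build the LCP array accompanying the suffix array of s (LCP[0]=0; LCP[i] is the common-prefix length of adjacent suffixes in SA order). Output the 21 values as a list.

rank | idx | suffix
   0 |  15 | acdadb
   1 |  18 | adb
   2 |  20 | b
   3 |  14 | bacdadb
   4 |   0 | bbdddcdbcdccdcbacdadb
   5 |   7 | bcdccdcbacdadb
   6 |   1 | bdddcdbcdccdcbacdadb
   7 |  13 | cbacdadb
   8 |  10 | ccdcbacdadb
   9 |  16 | cdadb
  10 |   5 | cdbcdccdcbacdadb
  11 |  11 | cdcbacdadb
  12 |   8 | cdccdcbacdadb
  13 |  17 | dadb
  14 |  19 | db
  15 |   6 | dbcdccdcbacdadb
  16 |  12 | dcbacdadb
  17 |   9 | dccdcbacdadb
  18 |   4 | dcdbcdccdcbacdadb
  19 |   3 | ddcdbcdccdcbacdadb
  20 |   2 | dddcdbcdccdcbacdadb

SA = [15, 18, 20, 14, 0, 7, 1, 13, 10, 16, 5, 11, 8, 17, 19, 6, 12, 9, 4, 3, 2]
rank  pair      lcp
   1  s[15:],s[18:]  1  'a'
   2  s[18:],s[20:]  0  ''
   3  s[20:],s[14:]  1  'b'
   4  s[14:],s[0:]  1  'b'
   5  s[0:],s[7:]  1  'b'
   6  s[7:],s[1:]  1  'b'
   7  s[1:],s[13:]  0  ''
   8  s[13:],s[10:]  1  'c'
   9  s[10:],s[16:]  1  'c'
  10  s[16:],s[5:]  2  'cd'
  11  s[5:],s[11:]  2  'cd'
  12  s[11:],s[8:]  3  'cdc'
  13  s[8:],s[17:]  0  ''
  14  s[17:],s[19:]  1  'd'
  15  s[19:],s[6:]  2  'db'
  16  s[6:],s[12:]  1  'd'
  17  s[12:],s[9:]  2  'dc'
  18  s[9:],s[4:]  2  'dc'
  19  s[4:],s[3:]  1  'd'
  20  s[3:],s[2:]  2  'dd'

[0, 1, 0, 1, 1, 1, 1, 0, 1, 1, 2, 2, 3, 0, 1, 2, 1, 2, 2, 1, 2]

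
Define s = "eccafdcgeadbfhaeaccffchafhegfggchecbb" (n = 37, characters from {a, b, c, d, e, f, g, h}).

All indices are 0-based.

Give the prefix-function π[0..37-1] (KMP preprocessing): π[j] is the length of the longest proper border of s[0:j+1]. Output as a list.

π[0] = 0
j=1 s[j]='c': π[1]=0 (border '')
j=2 s[j]='c': π[2]=0 (border '')
j=3 s[j]='a': π[3]=0 (border '')
j=4 s[j]='f': π[4]=0 (border '')
j=5 s[j]='d': π[5]=0 (border '')
j=6 s[j]='c': π[6]=0 (border '')
j=7 s[j]='g': π[7]=0 (border '')
j=8 s[j]='e': π[8]=1 (border 'e')
j=9 s[j]='a': k: 1→0; π[9]=0 (border '')
j=10 s[j]='d': π[10]=0 (border '')
j=11 s[j]='b': π[11]=0 (border '')
j=12 s[j]='f': π[12]=0 (border '')
j=13 s[j]='h': π[13]=0 (border '')
j=14 s[j]='a': π[14]=0 (border '')
j=15 s[j]='e': π[15]=1 (border 'e')
j=16 s[j]='a': k: 1→0; π[16]=0 (border '')
j=17 s[j]='c': π[17]=0 (border '')
j=18 s[j]='c': π[18]=0 (border '')
j=19 s[j]='f': π[19]=0 (border '')
j=20 s[j]='f': π[20]=0 (border '')
j=21 s[j]='c': π[21]=0 (border '')
j=22 s[j]='h': π[22]=0 (border '')
j=23 s[j]='a': π[23]=0 (border '')
j=24 s[j]='f': π[24]=0 (border '')
j=25 s[j]='h': π[25]=0 (border '')
j=26 s[j]='e': π[26]=1 (border 'e')
j=27 s[j]='g': k: 1→0; π[27]=0 (border '')
j=28 s[j]='f': π[28]=0 (border '')
j=29 s[j]='g': π[29]=0 (border '')
j=30 s[j]='g': π[30]=0 (border '')
j=31 s[j]='c': π[31]=0 (border '')
j=32 s[j]='h': π[32]=0 (border '')
j=33 s[j]='e': π[33]=1 (border 'e')
j=34 s[j]='c': π[34]=2 (border 'ec')
j=35 s[j]='b': k: 2→0; π[35]=0 (border '')
j=36 s[j]='b': π[36]=0 (border '')

[0, 0, 0, 0, 0, 0, 0, 0, 1, 0, 0, 0, 0, 0, 0, 1, 0, 0, 0, 0, 0, 0, 0, 0, 0, 0, 1, 0, 0, 0, 0, 0, 0, 1, 2, 0, 0]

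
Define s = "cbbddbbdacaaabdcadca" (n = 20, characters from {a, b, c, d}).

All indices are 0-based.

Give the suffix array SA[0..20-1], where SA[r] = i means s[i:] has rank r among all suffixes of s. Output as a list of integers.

[19, 10, 11, 12, 8, 16, 5, 1, 6, 13, 2, 18, 9, 15, 0, 7, 4, 17, 14, 3]

rank→(start, suffix):
  0 → (19, 'a')
  1 → (10, 'aaabdcadca')
  2 → (11, 'aabdcadca')
  3 → (12, 'abdcadca')
  4 → (8, 'acaaabdcadca')
  5 → (16, 'adca')
  6 → (5, 'bbdacaaabdcadca')
  7 → (1, 'bbddbbdacaaabdcadca')
  8 → (6, 'bdacaaabdcadca')
  9 → (13, 'bdcadca')
  10 → (2, 'bddbbdacaaabdcadca')
  11 → (18, 'ca')
  12 → (9, 'caaabdcadca')
  13 → (15, 'cadca')
  14 → (0, 'cbbddbbdacaaabdcadca')
  15 → (7, 'dacaaabdcadca')
  16 → (4, 'dbbdacaaabdcadca')
  17 → (17, 'dca')
  18 → (14, 'dcadca')
  19 → (3, 'ddbbdacaaabdcadca')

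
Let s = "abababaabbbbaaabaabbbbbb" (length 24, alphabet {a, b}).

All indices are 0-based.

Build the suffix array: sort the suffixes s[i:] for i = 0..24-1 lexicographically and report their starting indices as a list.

[12, 13, 6, 16, 4, 14, 2, 0, 7, 17, 23, 11, 5, 15, 3, 1, 22, 10, 21, 9, 20, 8, 19, 18]

sorted suffixes:
  #0 SA[0]=12  'aaabaabbbbbb'
  #1 SA[1]=13  'aabaabbbbbb'
  #2 SA[2]=6  'aabbbbaaabaabbbbbb'
  #3 SA[3]=16  'aabbbbbb'
  #4 SA[4]=4  'abaabbbbaaabaabbbbbb'
  #5 SA[5]=14  'abaabbbbbb'
  #6 SA[6]=2  'ababaabbbbaaabaabbbbbb'
  #7 SA[7]=0  'abababaabbbbaaabaabbbbbb'
  #8 SA[8]=7  'abbbbaaabaabbbbbb'
  #9 SA[9]=17  'abbbbbb'
  #10 SA[10]=23  'b'
  #11 SA[11]=11  'baaabaabbbbbb'
  #12 SA[12]=5  'baabbbbaaabaabbbbbb'
  #13 SA[13]=15  'baabbbbbb'
  #14 SA[14]=3  'babaabbbbaaabaabbbbbb'
  #15 SA[15]=1  'bababaabbbbaaabaabbbbbb'
  #16 SA[16]=22  'bb'
  #17 SA[17]=10  'bbaaabaabbbbbb'
  #18 SA[18]=21  'bbb'
  #19 SA[19]=9  'bbbaaabaabbbbbb'
  #20 SA[20]=20  'bbbb'
  #21 SA[21]=8  'bbbbaaabaabbbbbb'
  #22 SA[22]=19  'bbbbb'
  #23 SA[23]=18  'bbbbbb'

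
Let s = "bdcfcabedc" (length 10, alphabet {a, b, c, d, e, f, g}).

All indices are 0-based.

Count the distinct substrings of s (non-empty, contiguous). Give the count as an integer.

sorted suffixes:
  #0 SA[0]=5  'abedc'
  #1 SA[1]=0  'bdcfcabedc'
  #2 SA[2]=6  'bedc'
  #3 SA[3]=9  'c'
  #4 SA[4]=4  'cabedc'
  #5 SA[5]=2  'cfcabedc'
  #6 SA[6]=8  'dc'
  #7 SA[7]=1  'dcfcabedc'
  #8 SA[8]=7  'edc'
  #9 SA[9]=3  'fcabedc'

SA = [5, 0, 6, 9, 4, 2, 8, 1, 7, 3]
rank  pair      lcp
   1  s[5:],s[0:]  0  ''
   2  s[0:],s[6:]  1  'b'
   3  s[6:],s[9:]  0  ''
   4  s[9:],s[4:]  1  'c'
   5  s[4:],s[2:]  1  'c'
   6  s[2:],s[8:]  0  ''
   7  s[8:],s[1:]  2  'dc'
   8  s[1:],s[7:]  0  ''
   9  s[7:],s[3:]  0  ''

n(n+1)/2 = 10·11/2 = 55
Σ LCP = 0 + 0 + 1 + 0 + 1 + 1 + 0 + 2 + 0 + 0 = 5
distinct = 55 − 5 = 50

50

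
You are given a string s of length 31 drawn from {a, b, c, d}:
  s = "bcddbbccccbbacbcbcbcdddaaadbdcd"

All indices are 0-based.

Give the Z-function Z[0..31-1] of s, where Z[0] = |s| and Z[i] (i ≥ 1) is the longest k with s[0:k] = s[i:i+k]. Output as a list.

[31, 0, 0, 0, 1, 2, 0, 0, 0, 0, 1, 1, 0, 0, 2, 0, 2, 0, 4, 0, 0, 0, 0, 0, 0, 0, 0, 1, 0, 0, 0]

Z[0]=31
i=1: i≥r, start 0; Z[1]=0
i=2: i≥r, start 0; Z[2]=0
i=3: i≥r, start 0; Z[3]=0
i=4: i≥r, start 0; Z[4]=1 scan→box=[4,5)
i=5: i≥r, start 0; Z[5]=2 scan→box=[5,7)
i=6: min(r-i=1, Z[1]=0)=0; Z[6]=0
i=7: i≥r, start 0; Z[7]=0
i=8: i≥r, start 0; Z[8]=0
i=9: i≥r, start 0; Z[9]=0
i=10: i≥r, start 0; Z[10]=1 scan→box=[10,11)
i=11: i≥r, start 0; Z[11]=1 scan→box=[11,12)
i=12: i≥r, start 0; Z[12]=0
i=13: i≥r, start 0; Z[13]=0
i=14: i≥r, start 0; Z[14]=2 scan→box=[14,16)
i=15: min(r-i=1, Z[1]=0)=0; Z[15]=0
i=16: i≥r, start 0; Z[16]=2 scan→box=[16,18)
i=17: min(r-i=1, Z[1]=0)=0; Z[17]=0
i=18: i≥r, start 0; Z[18]=4 scan→box=[18,22)
i=19: min(r-i=3, Z[1]=0)=0; Z[19]=0
i=20: min(r-i=2, Z[2]=0)=0; Z[20]=0
i=21: min(r-i=1, Z[3]=0)=0; Z[21]=0
i=22: i≥r, start 0; Z[22]=0
i=23: i≥r, start 0; Z[23]=0
i=24: i≥r, start 0; Z[24]=0
i=25: i≥r, start 0; Z[25]=0
i=26: i≥r, start 0; Z[26]=0
i=27: i≥r, start 0; Z[27]=1 scan→box=[27,28)
i=28: i≥r, start 0; Z[28]=0
i=29: i≥r, start 0; Z[29]=0
i=30: i≥r, start 0; Z[30]=0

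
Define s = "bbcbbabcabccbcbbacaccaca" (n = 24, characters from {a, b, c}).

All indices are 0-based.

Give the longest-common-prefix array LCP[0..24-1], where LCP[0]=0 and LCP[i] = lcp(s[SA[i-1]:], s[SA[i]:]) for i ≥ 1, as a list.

[0, 1, 3, 1, 3, 2, 0, 2, 1, 3, 2, 1, 2, 5, 2, 0, 2, 2, 3, 1, 4, 2, 1, 2]

rank→(start, suffix):
  0 → (23, 'a')
  1 → (5, 'abcabccbcbbacaccaca')
  2 → (8, 'abccbcbbacaccaca')
  3 → (21, 'aca')
  4 → (16, 'acaccaca')
  5 → (18, 'accaca')
  6 → (4, 'babcabccbcbbacaccaca')
  7 → (15, 'bacaccaca')
  8 → (3, 'bbabcabccbcbbacaccaca')
  9 → (14, 'bbacaccaca')
  10 → (0, 'bbcbbabcabccbcbbacaccaca')
  11 → (6, 'bcabccbcbbacaccaca')
  12 → (1, 'bcbbabcabccbcbbacaccaca')
  13 → (12, 'bcbbacaccaca')
  14 → (9, 'bccbcbbacaccaca')
  15 → (22, 'ca')
  16 → (7, 'cabccbcbbacaccaca')
  17 → (20, 'caca')
  18 → (17, 'caccaca')
  19 → (2, 'cbbabcabccbcbbacaccaca')
  20 → (13, 'cbbacaccaca')
  21 → (11, 'cbcbbacaccaca')
  22 → (19, 'ccaca')
  23 → (10, 'ccbcbbacaccaca')

SA = [23, 5, 8, 21, 16, 18, 4, 15, 3, 14, 0, 6, 1, 12, 9, 22, 7, 20, 17, 2, 13, 11, 19, 10]
i: (SA[i-1],SA[i]) lcp shared
  1: (23,5) 1 'a'
  2: (5,8) 3 'abc'
  3: (8,21) 1 'a'
  4: (21,16) 3 'aca'
  5: (16,18) 2 'ac'
  6: (18,4) 0 ''
  7: (4,15) 2 'ba'
  8: (15,3) 1 'b'
  9: (3,14) 3 'bba'
  10: (14,0) 2 'bb'
  11: (0,6) 1 'b'
  12: (6,1) 2 'bc'
  13: (1,12) 5 'bcbba'
  14: (12,9) 2 'bc'
  15: (9,22) 0 ''
  16: (22,7) 2 'ca'
  17: (7,20) 2 'ca'
  18: (20,17) 3 'cac'
  19: (17,2) 1 'c'
  20: (2,13) 4 'cbba'
  21: (13,11) 2 'cb'
  22: (11,19) 1 'c'
  23: (19,10) 2 'cc'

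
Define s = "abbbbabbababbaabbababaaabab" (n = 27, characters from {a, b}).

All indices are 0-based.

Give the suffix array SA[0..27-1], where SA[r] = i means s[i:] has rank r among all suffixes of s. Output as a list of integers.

[21, 22, 13, 25, 19, 23, 17, 8, 10, 14, 5, 0, 26, 20, 12, 24, 18, 16, 7, 9, 4, 11, 15, 6, 3, 2, 1]

rank | idx | suffix
   0 |  21 | aaabab
   1 |  22 | aabab
   2 |  13 | aabbababaaabab
   3 |  25 | ab
   4 |  19 | abaaabab
   5 |  23 | abab
   6 |  17 | ababaaabab
   7 |   8 | ababbaabbababaaabab
   8 |  10 | abbaabbababaaabab
   9 |  14 | abbababaaabab
  10 |   5 | abbababbaabbababaaabab
  11 |   0 | abbbbabbababbaabbababaaabab
  12 |  26 | b
  13 |  20 | baaabab
  14 |  12 | baabbababaaabab
  15 |  24 | bab
  16 |  18 | babaaabab
  17 |  16 | bababaaabab
  18 |   7 | bababbaabbababaaabab
  19 |   9 | babbaabbababaaabab
  20 |   4 | babbababbaabbababaaabab
  21 |  11 | bbaabbababaaabab
  22 |  15 | bbababaaabab
  23 |   6 | bbababbaabbababaaabab
  24 |   3 | bbabbababbaabbababaaabab
  25 |   2 | bbbabbababbaabbababaaabab
  26 |   1 | bbbbabbababbaabbababaaabab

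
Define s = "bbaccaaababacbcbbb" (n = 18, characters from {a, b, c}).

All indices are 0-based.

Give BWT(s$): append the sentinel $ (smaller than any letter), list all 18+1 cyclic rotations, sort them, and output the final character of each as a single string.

bcaabbbbaabb$cccbaa

rank  rotation             last
    0  $bbaccaaababacbcbbb  b
    1  aaababacbcbbb$bbacc  c
    2  aababacbcbbb$bbacca  a
    3  ababacbcbbb$bbaccaa  a
    4  abacbcbbb$bbaccaaab  b
    5  acbcbbb$bbaccaaabab  b
    6  accaaababacbcbbb$bb  b
    7  b$bbaccaaababacbcbb  b
    8  babacbcbbb$bbaccaaa  a
    9  bacbcbbb$bbaccaaaba  a
   10  baccaaababacbcbbb$b  b
   11  bb$bbaccaaababacbcb  b
   12  bbaccaaababacbcbbb$  $
   13  bbb$bbaccaaababacbc  c
   14  bcbbb$bbaccaaababac  c
   15  caaababacbcbbb$bbac  c
   16  cbbb$bbaccaaababacb  b
   17  cbcbbb$bbaccaaababa  a
   18  ccaaababacbcbbb$bba  a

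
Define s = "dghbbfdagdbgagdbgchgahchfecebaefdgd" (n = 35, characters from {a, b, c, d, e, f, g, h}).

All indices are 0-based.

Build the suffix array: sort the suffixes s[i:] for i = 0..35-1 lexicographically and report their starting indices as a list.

rank | idx | suffix
   0 |  29 | aefdgd
   1 |   7 | agdbgagdbgchgahchfecebaefdgd
   2 |  12 | agdbgchgahchfecebaefdgd
   3 |  20 | ahchfecebaefdgd
   4 |  28 | baefdgd
   5 |   3 | bbfdagdbgagdbgchgahchfecebaefdgd
   6 |   4 | bfdagdbgagdbgchgahchfecebaefdgd
   7 |  10 | bgagdbgchgahchfecebaefdgd
   8 |  15 | bgchgahchfecebaefdgd
   9 |  26 | cebaefdgd
  10 |  22 | chfecebaefdgd
  11 |  17 | chgahchfecebaefdgd
  12 |  34 | d
  13 |   6 | dagdbgagdbgchgahchfecebaefdgd
  14 |   9 | dbgagdbgchgahchfecebaefdgd
  15 |  14 | dbgchgahchfecebaefdgd
  16 |  32 | dgd
  17 |   0 | dghbbfdagdbgagdbgchgahchfecebaefdgd
  18 |  27 | ebaefdgd
  19 |  25 | ecebaefdgd
  20 |  30 | efdgd
  21 |   5 | fdagdbgagdbgchgahchfecebaefdgd
  22 |  31 | fdgd
  23 |  24 | fecebaefdgd
  24 |  11 | gagdbgchgahchfecebaefdgd
  25 |  19 | gahchfecebaefdgd
  26 |  16 | gchgahchfecebaefdgd
  27 |  33 | gd
  28 |   8 | gdbgagdbgchgahchfecebaefdgd
  29 |  13 | gdbgchgahchfecebaefdgd
  30 |   1 | ghbbfdagdbgagdbgchgahchfecebaefdgd
  31 |   2 | hbbfdagdbgagdbgchgahchfecebaefdgd
  32 |  21 | hchfecebaefdgd
  33 |  23 | hfecebaefdgd
  34 |  18 | hgahchfecebaefdgd

[29, 7, 12, 20, 28, 3, 4, 10, 15, 26, 22, 17, 34, 6, 9, 14, 32, 0, 27, 25, 30, 5, 31, 24, 11, 19, 16, 33, 8, 13, 1, 2, 21, 23, 18]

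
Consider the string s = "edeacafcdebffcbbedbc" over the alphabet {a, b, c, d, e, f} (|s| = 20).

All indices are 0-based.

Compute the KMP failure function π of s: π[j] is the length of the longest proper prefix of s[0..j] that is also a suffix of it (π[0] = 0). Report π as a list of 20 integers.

π[0] = 0
j=1 s[j]='d': π[1]=0 (border '')
j=2 s[j]='e': π[2]=1 (border 'e')
j=3 s[j]='a': k: 1→0; π[3]=0 (border '')
j=4 s[j]='c': π[4]=0 (border '')
j=5 s[j]='a': π[5]=0 (border '')
j=6 s[j]='f': π[6]=0 (border '')
j=7 s[j]='c': π[7]=0 (border '')
j=8 s[j]='d': π[8]=0 (border '')
j=9 s[j]='e': π[9]=1 (border 'e')
j=10 s[j]='b': k: 1→0; π[10]=0 (border '')
j=11 s[j]='f': π[11]=0 (border '')
j=12 s[j]='f': π[12]=0 (border '')
j=13 s[j]='c': π[13]=0 (border '')
j=14 s[j]='b': π[14]=0 (border '')
j=15 s[j]='b': π[15]=0 (border '')
j=16 s[j]='e': π[16]=1 (border 'e')
j=17 s[j]='d': π[17]=2 (border 'ed')
j=18 s[j]='b': k: 2→0; π[18]=0 (border '')
j=19 s[j]='c': π[19]=0 (border '')

[0, 0, 1, 0, 0, 0, 0, 0, 0, 1, 0, 0, 0, 0, 0, 0, 1, 2, 0, 0]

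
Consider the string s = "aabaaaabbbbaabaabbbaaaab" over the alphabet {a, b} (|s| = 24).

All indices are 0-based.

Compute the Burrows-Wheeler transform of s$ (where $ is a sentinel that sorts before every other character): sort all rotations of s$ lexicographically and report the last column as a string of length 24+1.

rank  rotation                   last
    0  $aabaaaabbbbaabaabbbaaaab  b
    1  aaaab$aabaaaabbbbaabaabbb  b
    2  aaaabbbbaabaabbbaaaab$aab  b
    3  aaab$aabaaaabbbbaabaabbba  a
    4  aaabbbbaabaabbbaaaab$aaba  a
    5  aab$aabaaaabbbbaabaabbbaa  a
    6  aabaaaabbbbaabaabbbaaaab$  $
    7  aabaabbbaaaab$aabaaaabbbb  b
    8  aabbbaaaab$aabaaaabbbbaab  b
    9  aabbbbaabaabbbaaaab$aabaa  a
   10  ab$aabaaaabbbbaabaabbbaaa  a
   11  abaaaabbbbaabaabbbaaaab$a  a
   12  abaabbbaaaab$aabaaaabbbba  a
   13  abbbaaaab$aabaaaabbbbaaba  a
   14  abbbbaabaabbbaaaab$aabaaa  a
   15  b$aabaaaabbbbaabaabbbaaaa  a
   16  baaaab$aabaaaabbbbaabaabb  b
   17  baaaabbbbaabaabbbaaaab$aa  a
   18  baabaabbbaaaab$aabaaaabbb  b
   19  baabbbaaaab$aabaaaabbbbaa  a
   20  bbaaaab$aabaaaabbbbaabaab  b
   21  bbaabaabbbaaaab$aabaaaabb  b
   22  bbbaaaab$aabaaaabbbbaabaa  a
   23  bbbaabaabbbaaaab$aabaaaab  b
   24  bbbbaabaabbbaaaab$aabaaaa  a

bbbaaa$bbaaaaaaabababbaba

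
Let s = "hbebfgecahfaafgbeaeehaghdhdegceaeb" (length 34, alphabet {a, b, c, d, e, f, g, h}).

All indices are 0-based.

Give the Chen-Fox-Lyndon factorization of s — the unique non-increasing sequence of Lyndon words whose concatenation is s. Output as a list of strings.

emit factor 1: 'h' (i=0, period=1)
emit factor 2: 'bebfgec' (i=1, period=7)
emit factor 3: 'ahf' (i=8, period=3)
emit factor 4: 'aafgbeaeehaghdhdegceaeb' (i=11, period=23)

["h", "bebfgec", "ahf", "aafgbeaeehaghdhdegceaeb"]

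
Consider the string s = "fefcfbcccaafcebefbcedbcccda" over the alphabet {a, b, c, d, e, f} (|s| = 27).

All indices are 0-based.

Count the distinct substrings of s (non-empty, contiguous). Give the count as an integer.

sorted suffixes:
  #0 SA[0]=26  'a'
  #1 SA[1]=9  'aafcebefbcedbcccda'
  #2 SA[2]=10  'afcebefbcedbcccda'
  #3 SA[3]=5  'bcccaafcebefbcedbcccda'
  #4 SA[4]=21  'bcccda'
  #5 SA[5]=17  'bcedbcccda'
  #6 SA[6]=14  'befbcedbcccda'
  #7 SA[7]=8  'caafcebefbcedbcccda'
  #8 SA[8]=7  'ccaafcebefbcedbcccda'
  #9 SA[9]=6  'cccaafcebefbcedbcccda'
  #10 SA[10]=22  'cccda'
  #11 SA[11]=23  'ccda'
  #12 SA[12]=24  'cda'
  #13 SA[13]=12  'cebefbcedbcccda'
  #14 SA[14]=18  'cedbcccda'
  #15 SA[15]=3  'cfbcccaafcebefbcedbcccda'
  #16 SA[16]=25  'da'
  #17 SA[17]=20  'dbcccda'
  #18 SA[18]=13  'ebefbcedbcccda'
  #19 SA[19]=19  'edbcccda'
  #20 SA[20]=15  'efbcedbcccda'
  #21 SA[21]=1  'efcfbcccaafcebefbcedbcccda'
  #22 SA[22]=4  'fbcccaafcebefbcedbcccda'
  #23 SA[23]=16  'fbcedbcccda'
  #24 SA[24]=11  'fcebefbcedbcccda'
  #25 SA[25]=2  'fcfbcccaafcebefbcedbcccda'
  #26 SA[26]=0  'fefcfbcccaafcebefbcedbcccda'

SA = [26, 9, 10, 5, 21, 17, 14, 8, 7, 6, 22, 23, 24, 12, 18, 3, 25, 20, 13, 19, 15, 1, 4, 16, 11, 2, 0]
i: (SA[i-1],SA[i]) lcp shared
  1: (26,9) 1 'a'
  2: (9,10) 1 'a'
  3: (10,5) 0 ''
  4: (5,21) 4 'bccc'
  5: (21,17) 2 'bc'
  6: (17,14) 1 'b'
  7: (14,8) 0 ''
  8: (8,7) 1 'c'
  9: (7,6) 2 'cc'
  10: (6,22) 3 'ccc'
  11: (22,23) 2 'cc'
  12: (23,24) 1 'c'
  13: (24,12) 1 'c'
  14: (12,18) 2 'ce'
  15: (18,3) 1 'c'
  16: (3,25) 0 ''
  17: (25,20) 1 'd'
  18: (20,13) 0 ''
  19: (13,19) 1 'e'
  20: (19,15) 1 'e'
  21: (15,1) 2 'ef'
  22: (1,4) 0 ''
  23: (4,16) 3 'fbc'
  24: (16,11) 1 'f'
  25: (11,2) 2 'fc'
  26: (2,0) 1 'f'

n(n+1)/2 = 27·28/2 = 378
Σ LCP = 0 + 1 + 1 + 0 + 4 + 2 + 1 + 0 + 1 + 2 + 3 + 2 + 1 + 1 + 2 + 1 + 0 + 1 + 0 + 1 + 1 + 2 + 0 + 3 + 1 + 2 + 1 = 34
distinct = 378 − 34 = 344

344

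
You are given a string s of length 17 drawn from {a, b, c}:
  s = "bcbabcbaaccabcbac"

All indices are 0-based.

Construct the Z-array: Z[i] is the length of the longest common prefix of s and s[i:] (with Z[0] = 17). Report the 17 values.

Z[0]=17
i=1: fresh scan; Z[1]=0
i=2: fresh scan; Z[2]=1 grow→box=[2,3)
i=3: fresh scan; Z[3]=0
i=4: fresh scan; Z[4]=4 grow→box=[4,8)
i=5: min(r-i=3, Z[1]=0)=0; Z[5]=0
i=6: min(r-i=2, Z[2]=1)=1; Z[6]=1
i=7: min(r-i=1, Z[3]=0)=0; Z[7]=0
i=8: fresh scan; Z[8]=0
i=9: fresh scan; Z[9]=0
i=10: fresh scan; Z[10]=0
i=11: fresh scan; Z[11]=0
i=12: fresh scan; Z[12]=4 grow→box=[12,16)
i=13: min(r-i=3, Z[1]=0)=0; Z[13]=0
i=14: min(r-i=2, Z[2]=1)=1; Z[14]=1
i=15: min(r-i=1, Z[3]=0)=0; Z[15]=0
i=16: fresh scan; Z[16]=0

[17, 0, 1, 0, 4, 0, 1, 0, 0, 0, 0, 0, 4, 0, 1, 0, 0]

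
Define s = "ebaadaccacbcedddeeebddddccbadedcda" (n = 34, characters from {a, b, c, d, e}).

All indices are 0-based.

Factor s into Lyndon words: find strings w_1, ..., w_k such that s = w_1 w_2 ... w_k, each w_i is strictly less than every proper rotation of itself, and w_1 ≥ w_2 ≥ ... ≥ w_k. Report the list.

emit factor 1: 'e' (i=0, period=1)
emit factor 2: 'b' (i=1, period=1)
emit factor 3: 'aadaccacbcedddeeebddddccbadedcd' (i=2, period=31)
emit factor 4: 'a' (i=33, period=1)

["e", "b", "aadaccacbcedddeeebddddccbadedcd", "a"]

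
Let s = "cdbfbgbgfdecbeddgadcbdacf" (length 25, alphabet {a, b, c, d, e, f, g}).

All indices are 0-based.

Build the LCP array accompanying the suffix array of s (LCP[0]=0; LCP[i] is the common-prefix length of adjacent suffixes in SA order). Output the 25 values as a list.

[0, 1, 0, 1, 1, 1, 2, 0, 2, 1, 1, 0, 1, 1, 1, 1, 1, 0, 1, 0, 1, 1, 0, 1, 1]

sorted suffixes:
  #0 SA[0]=22  'acf'
  #1 SA[1]=17  'adcbdacf'
  #2 SA[2]=20  'bdacf'
  #3 SA[3]=12  'beddgadcbdacf'
  #4 SA[4]=2  'bfbgbgfdecbeddgadcbdacf'
  #5 SA[5]=4  'bgbgfdecbeddgadcbdacf'
  #6 SA[6]=6  'bgfdecbeddgadcbdacf'
  #7 SA[7]=19  'cbdacf'
  #8 SA[8]=11  'cbeddgadcbdacf'
  #9 SA[9]=0  'cdbfbgbgfdecbeddgadcbdacf'
  #10 SA[10]=23  'cf'
  #11 SA[11]=21  'dacf'
  #12 SA[12]=1  'dbfbgbgfdecbeddgadcbdacf'
  #13 SA[13]=18  'dcbdacf'
  #14 SA[14]=14  'ddgadcbdacf'
  #15 SA[15]=9  'decbeddgadcbdacf'
  #16 SA[16]=15  'dgadcbdacf'
  #17 SA[17]=10  'ecbeddgadcbdacf'
  #18 SA[18]=13  'eddgadcbdacf'
  #19 SA[19]=24  'f'
  #20 SA[20]=3  'fbgbgfdecbeddgadcbdacf'
  #21 SA[21]=8  'fdecbeddgadcbdacf'
  #22 SA[22]=16  'gadcbdacf'
  #23 SA[23]=5  'gbgfdecbeddgadcbdacf'
  #24 SA[24]=7  'gfdecbeddgadcbdacf'

SA = [22, 17, 20, 12, 2, 4, 6, 19, 11, 0, 23, 21, 1, 18, 14, 9, 15, 10, 13, 24, 3, 8, 16, 5, 7]
i: (SA[i-1],SA[i]) lcp shared
  1: (22,17) 1 'a'
  2: (17,20) 0 ''
  3: (20,12) 1 'b'
  4: (12,2) 1 'b'
  5: (2,4) 1 'b'
  6: (4,6) 2 'bg'
  7: (6,19) 0 ''
  8: (19,11) 2 'cb'
  9: (11,0) 1 'c'
  10: (0,23) 1 'c'
  11: (23,21) 0 ''
  12: (21,1) 1 'd'
  13: (1,18) 1 'd'
  14: (18,14) 1 'd'
  15: (14,9) 1 'd'
  16: (9,15) 1 'd'
  17: (15,10) 0 ''
  18: (10,13) 1 'e'
  19: (13,24) 0 ''
  20: (24,3) 1 'f'
  21: (3,8) 1 'f'
  22: (8,16) 0 ''
  23: (16,5) 1 'g'
  24: (5,7) 1 'g'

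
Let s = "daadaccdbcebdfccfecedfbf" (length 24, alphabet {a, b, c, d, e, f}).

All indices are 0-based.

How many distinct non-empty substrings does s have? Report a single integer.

278

rank | idx | suffix
   0 |   1 | aadaccdbcebdfccfecedfbf
   1 |   4 | accdbcebdfccfecedfbf
   2 |   2 | adaccdbcebdfccfecedfbf
   3 |   8 | bcebdfccfecedfbf
   4 |  11 | bdfccfecedfbf
   5 |  22 | bf
   6 |   5 | ccdbcebdfccfecedfbf
   7 |  14 | ccfecedfbf
   8 |   6 | cdbcebdfccfecedfbf
   9 |   9 | cebdfccfecedfbf
  10 |  18 | cedfbf
  11 |  15 | cfecedfbf
  12 |   0 | daadaccdbcebdfccfecedfbf
  13 |   3 | daccdbcebdfccfecedfbf
  14 |   7 | dbcebdfccfecedfbf
  15 |  20 | dfbf
  16 |  12 | dfccfecedfbf
  17 |  10 | ebdfccfecedfbf
  18 |  17 | ecedfbf
  19 |  19 | edfbf
  20 |  23 | f
  21 |  21 | fbf
  22 |  13 | fccfecedfbf
  23 |  16 | fecedfbf

SA = [1, 4, 2, 8, 11, 22, 5, 14, 6, 9, 18, 15, 0, 3, 7, 20, 12, 10, 17, 19, 23, 21, 13, 16]
i: (SA[i-1],SA[i]) lcp shared
  1: (1,4) 1 'a'
  2: (4,2) 1 'a'
  3: (2,8) 0 ''
  4: (8,11) 1 'b'
  5: (11,22) 1 'b'
  6: (22,5) 0 ''
  7: (5,14) 2 'cc'
  8: (14,6) 1 'c'
  9: (6,9) 1 'c'
  10: (9,18) 2 'ce'
  11: (18,15) 1 'c'
  12: (15,0) 0 ''
  13: (0,3) 2 'da'
  14: (3,7) 1 'd'
  15: (7,20) 1 'd'
  16: (20,12) 2 'df'
  17: (12,10) 0 ''
  18: (10,17) 1 'e'
  19: (17,19) 1 'e'
  20: (19,23) 0 ''
  21: (23,21) 1 'f'
  22: (21,13) 1 'f'
  23: (13,16) 1 'f'

n(n+1)/2 = 24·25/2 = 300
Σ LCP = 0 + 1 + 1 + 0 + 1 + 1 + 0 + 2 + 1 + 1 + 2 + 1 + 0 + 2 + 1 + 1 + 2 + 0 + 1 + 1 + 0 + 1 + 1 + 1 = 22
distinct = 300 − 22 = 278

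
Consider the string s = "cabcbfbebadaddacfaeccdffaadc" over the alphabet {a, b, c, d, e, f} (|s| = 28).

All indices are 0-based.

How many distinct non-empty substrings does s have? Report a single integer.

380

sorted suffixes:
  #0 SA[0]=24  'aadc'
  #1 SA[1]=1  'abcbfbebadaddacfaeccdffaadc'
  #2 SA[2]=14  'acfaeccdffaadc'
  #3 SA[3]=9  'adaddacfaeccdffaadc'
  #4 SA[4]=25  'adc'
  #5 SA[5]=11  'addacfaeccdffaadc'
  #6 SA[6]=17  'aeccdffaadc'
  #7 SA[7]=8  'badaddacfaeccdffaadc'
  #8 SA[8]=2  'bcbfbebadaddacfaeccdffaadc'
  #9 SA[9]=6  'bebadaddacfaeccdffaadc'
  #10 SA[10]=4  'bfbebadaddacfaeccdffaadc'
  #11 SA[11]=27  'c'
  #12 SA[12]=0  'cabcbfbebadaddacfaeccdffaadc'
  #13 SA[13]=3  'cbfbebadaddacfaeccdffaadc'
  #14 SA[14]=19  'ccdffaadc'
  #15 SA[15]=20  'cdffaadc'
  #16 SA[16]=15  'cfaeccdffaadc'
  #17 SA[17]=13  'dacfaeccdffaadc'
  #18 SA[18]=10  'daddacfaeccdffaadc'
  #19 SA[19]=26  'dc'
  #20 SA[20]=12  'ddacfaeccdffaadc'
  #21 SA[21]=21  'dffaadc'
  #22 SA[22]=7  'ebadaddacfaeccdffaadc'
  #23 SA[23]=18  'eccdffaadc'
  #24 SA[24]=23  'faadc'
  #25 SA[25]=16  'faeccdffaadc'
  #26 SA[26]=5  'fbebadaddacfaeccdffaadc'
  #27 SA[27]=22  'ffaadc'

SA = [24, 1, 14, 9, 25, 11, 17, 8, 2, 6, 4, 27, 0, 3, 19, 20, 15, 13, 10, 26, 12, 21, 7, 18, 23, 16, 5, 22]
[i] adj suffixes → lcp
  [1] 24/1 → 1 ('a')
  [2] 1/14 → 1 ('a')
  [3] 14/9 → 1 ('a')
  [4] 9/25 → 2 ('ad')
  [5] 25/11 → 2 ('ad')
  [6] 11/17 → 1 ('a')
  [7] 17/8 → 0 ('')
  [8] 8/2 → 1 ('b')
  [9] 2/6 → 1 ('b')
  [10] 6/4 → 1 ('b')
  [11] 4/27 → 0 ('')
  [12] 27/0 → 1 ('c')
  [13] 0/3 → 1 ('c')
  [14] 3/19 → 1 ('c')
  [15] 19/20 → 1 ('c')
  [16] 20/15 → 1 ('c')
  [17] 15/13 → 0 ('')
  [18] 13/10 → 2 ('da')
  [19] 10/26 → 1 ('d')
  [20] 26/12 → 1 ('d')
  [21] 12/21 → 1 ('d')
  [22] 21/7 → 0 ('')
  [23] 7/18 → 1 ('e')
  [24] 18/23 → 0 ('')
  [25] 23/16 → 2 ('fa')
  [26] 16/5 → 1 ('f')
  [27] 5/22 → 1 ('f')

n(n+1)/2 = 28·29/2 = 406
Σ LCP = 0 + 1 + 1 + 1 + 2 + 2 + 1 + 0 + 1 + 1 + 1 + 0 + 1 + 1 + 1 + 1 + 1 + 0 + 2 + 1 + 1 + 1 + 0 + 1 + 0 + 2 + 1 + 1 = 26
distinct = 406 − 26 = 380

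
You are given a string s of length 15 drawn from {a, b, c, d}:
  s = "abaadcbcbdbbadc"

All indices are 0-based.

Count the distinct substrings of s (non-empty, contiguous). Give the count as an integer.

sorted suffixes:
  #0 SA[0]=2  'aadcbcbdbbadc'
  #1 SA[1]=0  'abaadcbcbdbbadc'
  #2 SA[2]=12  'adc'
  #3 SA[3]=3  'adcbcbdbbadc'
  #4 SA[4]=1  'baadcbcbdbbadc'
  #5 SA[5]=11  'badc'
  #6 SA[6]=10  'bbadc'
  #7 SA[7]=6  'bcbdbbadc'
  #8 SA[8]=8  'bdbbadc'
  #9 SA[9]=14  'c'
  #10 SA[10]=5  'cbcbdbbadc'
  #11 SA[11]=7  'cbdbbadc'
  #12 SA[12]=9  'dbbadc'
  #13 SA[13]=13  'dc'
  #14 SA[14]=4  'dcbcbdbbadc'

SA = [2, 0, 12, 3, 1, 11, 10, 6, 8, 14, 5, 7, 9, 13, 4]
i: (SA[i-1],SA[i]) lcp shared
  1: (2,0) 1 'a'
  2: (0,12) 1 'a'
  3: (12,3) 3 'adc'
  4: (3,1) 0 ''
  5: (1,11) 2 'ba'
  6: (11,10) 1 'b'
  7: (10,6) 1 'b'
  8: (6,8) 1 'b'
  9: (8,14) 0 ''
  10: (14,5) 1 'c'
  11: (5,7) 2 'cb'
  12: (7,9) 0 ''
  13: (9,13) 1 'd'
  14: (13,4) 2 'dc'

n(n+1)/2 = 15·16/2 = 120
Σ LCP = 0 + 1 + 1 + 3 + 0 + 2 + 1 + 1 + 1 + 0 + 1 + 2 + 0 + 1 + 2 = 16
distinct = 120 − 16 = 104

104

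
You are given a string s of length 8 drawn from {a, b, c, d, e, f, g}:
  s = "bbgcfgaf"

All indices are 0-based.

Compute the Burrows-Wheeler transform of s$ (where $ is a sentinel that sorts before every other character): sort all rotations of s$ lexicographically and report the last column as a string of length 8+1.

fg$bgacfb

rank  rotation   last
    0  $bbgcfgaf  f
    1  af$bbgcfg  g
    2  bbgcfgaf$  $
    3  bgcfgaf$b  b
    4  cfgaf$bbg  g
    5  f$bbgcfga  a
    6  fgaf$bbgc  c
    7  gaf$bbgcf  f
    8  gcfgaf$bb  b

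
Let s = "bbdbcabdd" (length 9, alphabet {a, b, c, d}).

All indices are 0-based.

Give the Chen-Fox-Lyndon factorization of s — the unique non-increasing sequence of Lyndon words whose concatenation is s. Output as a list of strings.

["bbdbc", "abdd"]

emit factor 1: 'bbdbc' (i=0, period=5)
emit factor 2: 'abdd' (i=5, period=4)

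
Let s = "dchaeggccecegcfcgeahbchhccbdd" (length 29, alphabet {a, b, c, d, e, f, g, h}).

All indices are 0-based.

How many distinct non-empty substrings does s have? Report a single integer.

rank→(start, suffix):
  0 → (3, 'aeggccecegcfcgeahbchhccbdd')
  1 → (18, 'ahbchhccbdd')
  2 → (20, 'bchhccbdd')
  3 → (26, 'bdd')
  4 → (25, 'cbdd')
  5 → (24, 'ccbdd')
  6 → (7, 'ccecegcfcgeahbchhccbdd')
  7 → (8, 'cecegcfcgeahbchhccbdd')
  8 → (10, 'cegcfcgeahbchhccbdd')
  9 → (13, 'cfcgeahbchhccbdd')
  10 → (15, 'cgeahbchhccbdd')
  11 → (1, 'chaeggccecegcfcgeahbchhccbdd')
  12 → (21, 'chhccbdd')
  13 → (28, 'd')
  14 → (0, 'dchaeggccecegcfcgeahbchhccbdd')
  15 → (27, 'dd')
  16 → (17, 'eahbchhccbdd')
  17 → (9, 'ecegcfcgeahbchhccbdd')
  18 → (11, 'egcfcgeahbchhccbdd')
  19 → (4, 'eggccecegcfcgeahbchhccbdd')
  20 → (14, 'fcgeahbchhccbdd')
  21 → (6, 'gccecegcfcgeahbchhccbdd')
  22 → (12, 'gcfcgeahbchhccbdd')
  23 → (16, 'geahbchhccbdd')
  24 → (5, 'ggccecegcfcgeahbchhccbdd')
  25 → (2, 'haeggccecegcfcgeahbchhccbdd')
  26 → (19, 'hbchhccbdd')
  27 → (23, 'hccbdd')
  28 → (22, 'hhccbdd')

SA = [3, 18, 20, 26, 25, 24, 7, 8, 10, 13, 15, 1, 21, 28, 0, 27, 17, 9, 11, 4, 14, 6, 12, 16, 5, 2, 19, 23, 22]
rank  pair      lcp
   1  s[3:],s[18:]  1  'a'
   2  s[18:],s[20:]  0  ''
   3  s[20:],s[26:]  1  'b'
   4  s[26:],s[25:]  0  ''
   5  s[25:],s[24:]  1  'c'
   6  s[24:],s[7:]  2  'cc'
   7  s[7:],s[8:]  1  'c'
   8  s[8:],s[10:]  2  'ce'
   9  s[10:],s[13:]  1  'c'
  10  s[13:],s[15:]  1  'c'
  11  s[15:],s[1:]  1  'c'
  12  s[1:],s[21:]  2  'ch'
  13  s[21:],s[28:]  0  ''
  14  s[28:],s[0:]  1  'd'
  15  s[0:],s[27:]  1  'd'
  16  s[27:],s[17:]  0  ''
  17  s[17:],s[9:]  1  'e'
  18  s[9:],s[11:]  1  'e'
  19  s[11:],s[4:]  2  'eg'
  20  s[4:],s[14:]  0  ''
  21  s[14:],s[6:]  0  ''
  22  s[6:],s[12:]  2  'gc'
  23  s[12:],s[16:]  1  'g'
  24  s[16:],s[5:]  1  'g'
  25  s[5:],s[2:]  0  ''
  26  s[2:],s[19:]  1  'h'
  27  s[19:],s[23:]  1  'h'
  28  s[23:],s[22:]  1  'h'

n(n+1)/2 = 29·30/2 = 435
Σ LCP = 0 + 1 + 0 + 1 + 0 + 1 + 2 + 1 + 2 + 1 + 1 + 1 + 2 + 0 + 1 + 1 + 0 + 1 + 1 + 2 + 0 + 0 + 2 + 1 + 1 + 0 + 1 + 1 + 1 = 26
distinct = 435 − 26 = 409

409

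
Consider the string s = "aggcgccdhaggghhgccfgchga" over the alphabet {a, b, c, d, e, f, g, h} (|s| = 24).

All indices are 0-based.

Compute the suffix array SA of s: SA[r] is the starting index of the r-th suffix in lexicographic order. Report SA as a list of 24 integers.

[23, 0, 9, 5, 16, 6, 17, 3, 20, 7, 18, 22, 4, 15, 2, 19, 1, 10, 11, 12, 8, 21, 14, 13]

rank→(start, suffix):
  0 → (23, 'a')
  1 → (0, 'aggcgccdhaggghhgccfgchga')
  2 → (9, 'aggghhgccfgchga')
  3 → (5, 'ccdhaggghhgccfgchga')
  4 → (16, 'ccfgchga')
  5 → (6, 'cdhaggghhgccfgchga')
  6 → (17, 'cfgchga')
  7 → (3, 'cgccdhaggghhgccfgchga')
  8 → (20, 'chga')
  9 → (7, 'dhaggghhgccfgchga')
  10 → (18, 'fgchga')
  11 → (22, 'ga')
  12 → (4, 'gccdhaggghhgccfgchga')
  13 → (15, 'gccfgchga')
  14 → (2, 'gcgccdhaggghhgccfgchga')
  15 → (19, 'gchga')
  16 → (1, 'ggcgccdhaggghhgccfgchga')
  17 → (10, 'ggghhgccfgchga')
  18 → (11, 'gghhgccfgchga')
  19 → (12, 'ghhgccfgchga')
  20 → (8, 'haggghhgccfgchga')
  21 → (21, 'hga')
  22 → (14, 'hgccfgchga')
  23 → (13, 'hhgccfgchga')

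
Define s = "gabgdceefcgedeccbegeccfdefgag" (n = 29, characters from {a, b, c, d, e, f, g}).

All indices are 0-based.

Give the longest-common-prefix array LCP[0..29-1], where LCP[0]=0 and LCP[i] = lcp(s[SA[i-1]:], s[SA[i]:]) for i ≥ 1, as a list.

sorted suffixes:
  #0 SA[0]=1  'abgdceefcgedeccbegeccfdefgag'
  #1 SA[1]=27  'ag'
  #2 SA[2]=16  'begeccfdefgag'
  #3 SA[3]=2  'bgdceefcgedeccbegeccfdefgag'
  #4 SA[4]=15  'cbegeccfdefgag'
  #5 SA[5]=14  'ccbegeccfdefgag'
  #6 SA[6]=20  'ccfdefgag'
  #7 SA[7]=5  'ceefcgedeccbegeccfdefgag'
  #8 SA[8]=21  'cfdefgag'
  #9 SA[9]=9  'cgedeccbegeccfdefgag'
  #10 SA[10]=4  'dceefcgedeccbegeccfdefgag'
  #11 SA[11]=12  'deccbegeccfdefgag'
  #12 SA[12]=23  'defgag'
  #13 SA[13]=13  'eccbegeccfdefgag'
  #14 SA[14]=19  'eccfdefgag'
  #15 SA[15]=11  'edeccbegeccfdefgag'
  #16 SA[16]=6  'eefcgedeccbegeccfdefgag'
  #17 SA[17]=7  'efcgedeccbegeccfdefgag'
  #18 SA[18]=24  'efgag'
  #19 SA[19]=17  'egeccfdefgag'
  #20 SA[20]=8  'fcgedeccbegeccfdefgag'
  #21 SA[21]=22  'fdefgag'
  #22 SA[22]=25  'fgag'
  #23 SA[23]=28  'g'
  #24 SA[24]=0  'gabgdceefcgedeccbegeccfdefgag'
  #25 SA[25]=26  'gag'
  #26 SA[26]=3  'gdceefcgedeccbegeccfdefgag'
  #27 SA[27]=18  'geccfdefgag'
  #28 SA[28]=10  'gedeccbegeccfdefgag'

SA = [1, 27, 16, 2, 15, 14, 20, 5, 21, 9, 4, 12, 23, 13, 19, 11, 6, 7, 24, 17, 8, 22, 25, 28, 0, 26, 3, 18, 10]
rank  pair      lcp
   1  s[1:],s[27:]  1  'a'
   2  s[27:],s[16:]  0  ''
   3  s[16:],s[2:]  1  'b'
   4  s[2:],s[15:]  0  ''
   5  s[15:],s[14:]  1  'c'
   6  s[14:],s[20:]  2  'cc'
   7  s[20:],s[5:]  1  'c'
   8  s[5:],s[21:]  1  'c'
   9  s[21:],s[9:]  1  'c'
  10  s[9:],s[4:]  0  ''
  11  s[4:],s[12:]  1  'd'
  12  s[12:],s[23:]  2  'de'
  13  s[23:],s[13:]  0  ''
  14  s[13:],s[19:]  3  'ecc'
  15  s[19:],s[11:]  1  'e'
  16  s[11:],s[6:]  1  'e'
  17  s[6:],s[7:]  1  'e'
  18  s[7:],s[24:]  2  'ef'
  19  s[24:],s[17:]  1  'e'
  20  s[17:],s[8:]  0  ''
  21  s[8:],s[22:]  1  'f'
  22  s[22:],s[25:]  1  'f'
  23  s[25:],s[28:]  0  ''
  24  s[28:],s[0:]  1  'g'
  25  s[0:],s[26:]  2  'ga'
  26  s[26:],s[3:]  1  'g'
  27  s[3:],s[18:]  1  'g'
  28  s[18:],s[10:]  2  'ge'

[0, 1, 0, 1, 0, 1, 2, 1, 1, 1, 0, 1, 2, 0, 3, 1, 1, 1, 2, 1, 0, 1, 1, 0, 1, 2, 1, 1, 2]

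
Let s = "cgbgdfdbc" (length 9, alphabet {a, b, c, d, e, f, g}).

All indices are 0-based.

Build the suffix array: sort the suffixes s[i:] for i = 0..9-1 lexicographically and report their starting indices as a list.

rank | idx | suffix
   0 |   7 | bc
   1 |   2 | bgdfdbc
   2 |   8 | c
   3 |   0 | cgbgdfdbc
   4 |   6 | dbc
   5 |   4 | dfdbc
   6 |   5 | fdbc
   7 |   1 | gbgdfdbc
   8 |   3 | gdfdbc

[7, 2, 8, 0, 6, 4, 5, 1, 3]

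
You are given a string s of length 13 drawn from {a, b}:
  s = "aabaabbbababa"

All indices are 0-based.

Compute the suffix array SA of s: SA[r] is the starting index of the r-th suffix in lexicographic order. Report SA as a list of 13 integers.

[12, 0, 3, 10, 1, 8, 4, 11, 2, 9, 7, 6, 5]

rank→(start, suffix):
  0 → (12, 'a')
  1 → (0, 'aabaabbbababa')
  2 → (3, 'aabbbababa')
  3 → (10, 'aba')
  4 → (1, 'abaabbbababa')
  5 → (8, 'ababa')
  6 → (4, 'abbbababa')
  7 → (11, 'ba')
  8 → (2, 'baabbbababa')
  9 → (9, 'baba')
  10 → (7, 'bababa')
  11 → (6, 'bbababa')
  12 → (5, 'bbbababa')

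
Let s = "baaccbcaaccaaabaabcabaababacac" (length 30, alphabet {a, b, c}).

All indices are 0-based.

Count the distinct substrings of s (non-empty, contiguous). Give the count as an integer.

sorted suffixes:
  #0 SA[0]=11  'aaabaabcabaababacac'
  #1 SA[1]=12  'aabaabcabaababacac'
  #2 SA[2]=21  'aababacac'
  #3 SA[3]=15  'aabcabaababacac'
  #4 SA[4]=7  'aaccaaabaabcabaababacac'
  #5 SA[5]=1  'aaccbcaaccaaabaabcabaababacac'
  #6 SA[6]=19  'abaababacac'
  #7 SA[7]=13  'abaabcabaababacac'
  #8 SA[8]=22  'ababacac'
  #9 SA[9]=24  'abacac'
  #10 SA[10]=16  'abcabaababacac'
  #11 SA[11]=28  'ac'
  #12 SA[12]=26  'acac'
  #13 SA[13]=8  'accaaabaabcabaababacac'
  #14 SA[14]=2  'accbcaaccaaabaabcabaababacac'
  #15 SA[15]=20  'baababacac'
  #16 SA[16]=14  'baabcabaababacac'
  #17 SA[17]=0  'baaccbcaaccaaabaabcabaababacac'
  #18 SA[18]=23  'babacac'
  #19 SA[19]=25  'bacac'
  #20 SA[20]=5  'bcaaccaaabaabcabaababacac'
  #21 SA[21]=17  'bcabaababacac'
  #22 SA[22]=29  'c'
  #23 SA[23]=10  'caaabaabcabaababacac'
  #24 SA[24]=6  'caaccaaabaabcabaababacac'
  #25 SA[25]=18  'cabaababacac'
  #26 SA[26]=27  'cac'
  #27 SA[27]=4  'cbcaaccaaabaabcabaababacac'
  #28 SA[28]=9  'ccaaabaabcabaababacac'
  #29 SA[29]=3  'ccbcaaccaaabaabcabaababacac'

SA = [11, 12, 21, 15, 7, 1, 19, 13, 22, 24, 16, 28, 26, 8, 2, 20, 14, 0, 23, 25, 5, 17, 29, 10, 6, 18, 27, 4, 9, 3]
rank  pair      lcp
   1  s[11:],s[12:]  2  'aa'
   2  s[12:],s[21:]  4  'aaba'
   3  s[21:],s[15:]  3  'aab'
   4  s[15:],s[7:]  2  'aa'
   5  s[7:],s[1:]  4  'aacc'
   6  s[1:],s[19:]  1  'a'
   7  s[19:],s[13:]  5  'abaab'
   8  s[13:],s[22:]  3  'aba'
   9  s[22:],s[24:]  3  'aba'
  10  s[24:],s[16:]  2  'ab'
  11  s[16:],s[28:]  1  'a'
  12  s[28:],s[26:]  2  'ac'
  13  s[26:],s[8:]  2  'ac'
  14  s[8:],s[2:]  3  'acc'
  15  s[2:],s[20:]  0  ''
  16  s[20:],s[14:]  4  'baab'
  17  s[14:],s[0:]  3  'baa'
  18  s[0:],s[23:]  2  'ba'
  19  s[23:],s[25:]  2  'ba'
  20  s[25:],s[5:]  1  'b'
  21  s[5:],s[17:]  3  'bca'
  22  s[17:],s[29:]  0  ''
  23  s[29:],s[10:]  1  'c'
  24  s[10:],s[6:]  3  'caa'
  25  s[6:],s[18:]  2  'ca'
  26  s[18:],s[27:]  2  'ca'
  27  s[27:],s[4:]  1  'c'
  28  s[4:],s[9:]  1  'c'
  29  s[9:],s[3:]  2  'cc'

n(n+1)/2 = 30·31/2 = 465
Σ LCP = 0 + 2 + 4 + 3 + 2 + 4 + 1 + 5 + 3 + 3 + 2 + 1 + 2 + 2 + 3 + 0 + 4 + 3 + 2 + 2 + 1 + 3 + 0 + 1 + 3 + 2 + 2 + 1 + 1 + 2 = 64
distinct = 465 − 64 = 401

401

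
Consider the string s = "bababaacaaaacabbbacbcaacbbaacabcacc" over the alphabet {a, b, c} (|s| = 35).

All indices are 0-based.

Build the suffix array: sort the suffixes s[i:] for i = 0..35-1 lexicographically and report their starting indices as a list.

[8, 9, 5, 10, 26, 21, 3, 1, 13, 29, 6, 11, 27, 22, 17, 32, 4, 25, 2, 0, 16, 24, 15, 14, 19, 30, 34, 7, 20, 12, 28, 31, 23, 18, 33]

rank | idx | suffix
   0 |   8 | aaaacabbbacbcaacbbaacabcacc
   1 |   9 | aaacabbbacbcaacbbaacabcacc
   2 |   5 | aacaaaacabbbacbcaacbbaacabcacc
   3 |  10 | aacabbbacbcaacbbaacabcacc
   4 |  26 | aacabcacc
   5 |  21 | aacbbaacabcacc
   6 |   3 | abaacaaaacabbbacbcaacbbaacabcacc
   7 |   1 | ababaacaaaacabbbacbcaacbbaacabcacc
   8 |  13 | abbbacbcaacbbaacabcacc
   9 |  29 | abcacc
  10 |   6 | acaaaacabbbacbcaacbbaacabcacc
  11 |  11 | acabbbacbcaacbbaacabcacc
  12 |  27 | acabcacc
  13 |  22 | acbbaacabcacc
  14 |  17 | acbcaacbbaacabcacc
  15 |  32 | acc
  16 |   4 | baacaaaacabbbacbcaacbbaacabcacc
  17 |  25 | baacabcacc
  18 |   2 | babaacaaaacabbbacbcaacbbaacabcacc
  19 |   0 | bababaacaaaacabbbacbcaacbbaacabcacc
  20 |  16 | bacbcaacbbaacabcacc
  21 |  24 | bbaacabcacc
  22 |  15 | bbacbcaacbbaacabcacc
  23 |  14 | bbbacbcaacbbaacabcacc
  24 |  19 | bcaacbbaacabcacc
  25 |  30 | bcacc
  26 |  34 | c
  27 |   7 | caaaacabbbacbcaacbbaacabcacc
  28 |  20 | caacbbaacabcacc
  29 |  12 | cabbbacbcaacbbaacabcacc
  30 |  28 | cabcacc
  31 |  31 | cacc
  32 |  23 | cbbaacabcacc
  33 |  18 | cbcaacbbaacabcacc
  34 |  33 | cc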